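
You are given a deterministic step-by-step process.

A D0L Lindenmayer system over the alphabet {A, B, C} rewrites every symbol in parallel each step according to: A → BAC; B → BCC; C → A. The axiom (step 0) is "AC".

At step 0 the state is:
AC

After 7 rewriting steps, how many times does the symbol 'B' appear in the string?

k=0  AC
k=1  BACA
k=2  BCCBACABAC
k=3  BCCAABCCBACABACBCCBACA
k=4  BCCAABACBACBCCAABCCBACABACBCCBACABCCAABCCBACABAC
k=5  BCCAABACBACBCCBACABCCBACABCCAABACBACBCCAABCCBACABACBCCBACABCCAABCCBACABACBCCAABACBACBCCAABCCBACABACBCCBACA
k=6  BCCAABACBACBCCBACABCCBACABCCAABCCBACABACBCCAABCCBACABACBCC…ACABCCBACABCCAABACBACBCCAABCCBACABACBCCBACABCCAABCCBACABAC  (len 234)
k=7  BCCAABACBACBCCBACABCCBACABCCAABCCBACABACBCCAABCCBACABACBCC…BACBCCBACABCCAABCCBACABACBCCAABACBACBCCAABCCBACABACBCCBACA  (len 516)

141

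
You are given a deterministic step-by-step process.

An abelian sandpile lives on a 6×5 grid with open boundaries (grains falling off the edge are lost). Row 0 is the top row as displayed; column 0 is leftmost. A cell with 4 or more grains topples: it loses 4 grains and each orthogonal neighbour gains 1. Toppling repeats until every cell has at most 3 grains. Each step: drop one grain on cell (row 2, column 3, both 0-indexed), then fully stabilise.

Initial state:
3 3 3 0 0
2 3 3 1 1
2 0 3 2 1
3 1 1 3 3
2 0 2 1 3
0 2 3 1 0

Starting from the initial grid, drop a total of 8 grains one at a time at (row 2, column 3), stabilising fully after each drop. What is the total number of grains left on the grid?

52

step 0: 3 3 3 0 0
2 3 3 1 1
2 0 3 2 1
3 1 1 3 3
2 0 2 1 3
0 2 3 1 0
step 1: 3 3 3 0 0
2 3 3 1 1
2 0 3 3 1
3 1 1 3 3
2 0 2 1 3
0 2 3 1 0
step 2: 1 2 1 1 0
0 2 2 3 1
3 2 1 2 3
3 1 3 1 1
2 0 2 3 0
0 2 3 1 1
step 3: 1 2 1 1 0
0 2 2 3 1
3 2 1 3 3
3 1 3 1 1
2 0 2 3 0
0 2 3 1 1
step 4: 1 2 1 2 0
0 2 3 0 3
3 2 2 2 0
3 1 3 2 2
2 0 2 3 0
0 2 3 1 1
step 5: 1 2 1 2 0
0 2 3 0 3
3 2 2 3 0
3 1 3 2 2
2 0 2 3 0
0 2 3 1 1
step 6: 1 2 1 2 0
0 2 3 1 3
3 2 3 0 1
3 1 3 3 2
2 0 2 3 0
0 2 3 1 1
step 7: 1 2 1 2 0
0 2 3 1 3
3 2 3 1 1
3 1 3 3 2
2 0 2 3 0
0 2 3 1 1
step 8: 1 2 1 2 0
0 2 3 1 3
3 2 3 2 1
3 1 3 3 2
2 0 2 3 0
0 2 3 1 1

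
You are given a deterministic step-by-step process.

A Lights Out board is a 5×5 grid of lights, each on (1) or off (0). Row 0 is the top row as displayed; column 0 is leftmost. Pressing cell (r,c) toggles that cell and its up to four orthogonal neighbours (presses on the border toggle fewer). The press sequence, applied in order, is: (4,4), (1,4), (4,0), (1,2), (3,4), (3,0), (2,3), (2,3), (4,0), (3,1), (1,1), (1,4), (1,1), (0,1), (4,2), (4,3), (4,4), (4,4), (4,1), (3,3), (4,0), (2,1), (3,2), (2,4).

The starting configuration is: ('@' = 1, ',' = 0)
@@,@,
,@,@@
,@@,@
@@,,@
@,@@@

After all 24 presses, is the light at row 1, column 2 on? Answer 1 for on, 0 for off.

0) @@,@,
,@,@@
,@@,@
@@,,@
@,@@@
1) @@,@,
,@,@@
,@@,@
@@,,,
@,@,,
2) @@,@@
,@,,,
,@@,,
@@,,,
@,@,,
3) @@,@@
,@,,,
,@@,,
,@,,,
,@@,,
4) @@@@@
,,@@,
,@,,,
,@,,,
,@@,,
5) @@@@@
,,@@,
,@,,@
,@,@@
,@@,@
6) @@@@@
,,@@,
@@,,@
@,,@@
@@@,@
7) @@@@@
,,@,,
@@@@,
@,,,@
@@@,@
8) @@@@@
,,@@,
@@,,@
@,,@@
@@@,@
9) @@@@@
,,@@,
@@,,@
,,,@@
,,@,@
10) @@@@@
,,@@,
@,,,@
@@@@@
,@@,@
11) @,@@@
@@,@,
@@,,@
@@@@@
,@@,@
12) @,@@,
@@,,@
@@,,,
@@@@@
,@@,@
13) @@@@,
,,@,@
@,,,,
@@@@@
,@@,@
14) ,,,@,
,@@,@
@,,,,
@@@@@
,@@,@
15) ,,,@,
,@@,@
@,,,,
@@,@@
,,,@@
16) ,,,@,
,@@,@
@,,,,
@@,,@
,,@,,
17) ,,,@,
,@@,@
@,,,,
@@,,,
,,@@@
18) ,,,@,
,@@,@
@,,,,
@@,,@
,,@,,
19) ,,,@,
,@@,@
@,,,,
@,,,@
@@,,,
20) ,,,@,
,@@,@
@,,@,
@,@@,
@@,@,
21) ,,,@,
,@@,@
@,,@,
,,@@,
,,,@,
22) ,,,@,
,,@,@
,@@@,
,@@@,
,,,@,
23) ,,,@,
,,@,@
,@,@,
,,,,,
,,@@,
24) ,,,@,
,,@,,
,@,,@
,,,,@
,,@@,

1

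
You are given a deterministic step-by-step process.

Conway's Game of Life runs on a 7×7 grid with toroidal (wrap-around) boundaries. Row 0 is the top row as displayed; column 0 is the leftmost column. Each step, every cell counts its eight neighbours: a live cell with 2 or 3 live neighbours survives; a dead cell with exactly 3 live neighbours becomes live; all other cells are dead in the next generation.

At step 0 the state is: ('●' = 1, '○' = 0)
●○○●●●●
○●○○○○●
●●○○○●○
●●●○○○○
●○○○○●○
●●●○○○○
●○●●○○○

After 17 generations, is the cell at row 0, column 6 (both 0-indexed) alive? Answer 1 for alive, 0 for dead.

0

k=0  ●○○●●●●
○●○○○○●
●●○○○●○
●●●○○○○
●○○○○●○
●●●○○○○
●○●●○○○
k=1  ○○○●●●○
○●●○○○○
○○○○○○○
○○●○○○○
○○○○○○○
●○●●○○○
○○○○○●○
k=2  ○○●●●●○
○○●●●○○
○●●○○○○
○○○○○○○
○●●●○○○
○○○○○○○
○○●○○●●
k=3  ○●○○○○●
○○○○○●○
○●●○○○○
○○○●○○○
○○●○○○○
○●○●○○○
○○●○○●●
k=4  ●○○○○○●
●●●○○○○
○○●○○○○
○●○●○○○
○○●●○○○
○●○●○○○
○●●○○●●
k=5  ○○○○○●○
●○●○○○●
●○○●○○○
○●○●○○○
○●○●●○○
●●○●●○○
○●●○○●●
k=6  ○○●○○●○
●●○○○○●
●○○●○○●
●●○●○○○
○●○○○○○
○○○○○○●
○●●●○●●
k=7  ○○○●●●○
○●●○○●○
○○○○○○○
○●○○○○●
○●●○○○○
○●○○○●●
●●●●●●●
k=8  ○○○○○○○
○○●●○●○
●●●○○○○
●●●○○○○
○●●○○●●
○○○○○○○
○●○○○○○
k=9  ○○●○○○○
○○●●○○○
●○○○○○●
○○○●○○○
○○●○○○●
●●●○○○○
○○○○○○○
k=10  ○○●●○○○
○●●●○○○
○○●●○○○
●○○○○○●
●○●●○○○
●●●○○○○
○○●○○○○
k=11  ○○○○○○○
○●○○●○○
●○○●○○○
●○○○○○●
○○●●○○○
●○○○○○○
○○○○○○○
k=12  ○○○○○○○
○○○○○○○
●●○○○○●
●●●●○○●
●●○○○○●
○○○○○○○
○○○○○○○
k=13  ○○○○○○○
●○○○○○○
○○○○○○●
○○○○○●○
○○○○○○●
●○○○○○○
○○○○○○○
k=14  ○○○○○○○
○○○○○○○
○○○○○○●
○○○○○●●
○○○○○○●
○○○○○○○
○○○○○○○
k=15  ○○○○○○○
○○○○○○○
○○○○○●●
●○○○○●●
○○○○○●●
○○○○○○○
○○○○○○○
k=16  ○○○○○○○
○○○○○○○
●○○○○●○
●○○○●○○
●○○○○●○
○○○○○○○
○○○○○○○
k=17  ○○○○○○○
○○○○○○○
○○○○○○●
●●○○●●○
○○○○○○●
○○○○○○○
○○○○○○○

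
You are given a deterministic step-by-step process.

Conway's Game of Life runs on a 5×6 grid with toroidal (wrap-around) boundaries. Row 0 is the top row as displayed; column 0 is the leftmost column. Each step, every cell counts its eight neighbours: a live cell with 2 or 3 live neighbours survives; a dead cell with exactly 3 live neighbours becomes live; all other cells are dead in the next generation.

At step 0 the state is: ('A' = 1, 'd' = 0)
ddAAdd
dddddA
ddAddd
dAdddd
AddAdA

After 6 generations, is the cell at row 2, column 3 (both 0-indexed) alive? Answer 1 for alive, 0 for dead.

1

step 0: ddAAdd
dddddA
ddAddd
dAdddd
AddAdA
step 1: AdAAdA
ddAAdd
dddddd
AAAddd
AAdAAd
step 2: AddddA
dAAAAd
dddAdd
AdAAdA
ddddAd
step 3: AAAddA
AAAAAA
AddddA
ddAAdA
dAdAAd
step 4: dddddd
dddAdd
dddddd
dAAAdA
dddddd
step 5: dddddd
dddddd
dddAAd
ddAddd
ddAddd
step 6: dddddd
dddddd
dddAdd
ddAddd
dddddd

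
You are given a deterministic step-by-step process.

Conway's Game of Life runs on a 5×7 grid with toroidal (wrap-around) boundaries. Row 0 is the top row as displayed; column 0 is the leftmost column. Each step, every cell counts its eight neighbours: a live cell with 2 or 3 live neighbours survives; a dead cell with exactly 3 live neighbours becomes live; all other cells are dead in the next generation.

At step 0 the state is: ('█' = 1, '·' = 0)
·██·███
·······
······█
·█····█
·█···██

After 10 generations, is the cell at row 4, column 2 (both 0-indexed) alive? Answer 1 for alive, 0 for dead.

0) ·██·███
·······
······█
·█····█
·█···██
1) ·██·█·█
█·····█
█······
······█
·█··█··
2) ·███··█
·····██
█······
█······
·███···
3) ·█·████
·██··██
█······
█·█····
···█···
4) ·█·█··█
·███···
█·█····
·█·····
██·█·██
5) ···█·██
···█···
█··█···
·······
·█··███
6) █·██··█
··██··█
·······
█···███
█···█·█
7) ··█·█··
████··█
█··██··
█···█··
····█··
8) █·█·██·
█····██
····██·
····██·
····██·
9) ██·█···
██·█···
·······
···█··█
·······
10) ██·····
██·····
█·█····
·······
█·█····

1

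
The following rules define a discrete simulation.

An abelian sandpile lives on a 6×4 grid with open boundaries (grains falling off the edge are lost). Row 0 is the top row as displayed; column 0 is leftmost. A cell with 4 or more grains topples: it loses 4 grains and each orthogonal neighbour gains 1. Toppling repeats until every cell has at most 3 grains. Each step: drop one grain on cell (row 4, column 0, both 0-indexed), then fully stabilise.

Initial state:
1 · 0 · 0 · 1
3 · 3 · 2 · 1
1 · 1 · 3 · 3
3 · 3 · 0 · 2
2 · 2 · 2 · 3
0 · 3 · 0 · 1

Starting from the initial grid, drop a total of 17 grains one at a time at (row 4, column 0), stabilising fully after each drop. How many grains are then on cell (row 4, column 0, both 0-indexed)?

k=0  1 · 0 · 0 · 1
3 · 3 · 2 · 1
1 · 1 · 3 · 3
3 · 3 · 0 · 2
2 · 2 · 2 · 3
0 · 3 · 0 · 1
k=1  1 · 0 · 0 · 1
3 · 3 · 2 · 1
1 · 1 · 3 · 3
3 · 3 · 0 · 2
3 · 2 · 2 · 3
0 · 3 · 0 · 1
k=2  1 · 0 · 0 · 1
3 · 3 · 2 · 1
2 · 2 · 3 · 3
1 · 1 · 1 · 2
2 · 1 · 3 · 3
2 · 0 · 1 · 1
k=3  1 · 0 · 0 · 1
3 · 3 · 2 · 1
2 · 2 · 3 · 3
1 · 1 · 1 · 2
3 · 1 · 3 · 3
2 · 0 · 1 · 1
k=4  1 · 0 · 0 · 1
3 · 3 · 2 · 1
2 · 2 · 3 · 3
2 · 1 · 1 · 2
0 · 2 · 3 · 3
3 · 0 · 1 · 1
k=5  1 · 0 · 0 · 1
3 · 3 · 2 · 1
2 · 2 · 3 · 3
2 · 1 · 1 · 2
1 · 2 · 3 · 3
3 · 0 · 1 · 1
k=6  1 · 0 · 0 · 1
3 · 3 · 2 · 1
2 · 2 · 3 · 3
2 · 1 · 1 · 2
2 · 2 · 3 · 3
3 · 0 · 1 · 1
k=7  1 · 0 · 0 · 1
3 · 3 · 2 · 1
2 · 2 · 3 · 3
2 · 1 · 1 · 2
3 · 2 · 3 · 3
3 · 0 · 1 · 1
k=8  1 · 0 · 0 · 1
3 · 3 · 2 · 1
2 · 2 · 3 · 3
3 · 1 · 1 · 2
1 · 3 · 3 · 3
0 · 1 · 1 · 1
k=9  1 · 0 · 0 · 1
3 · 3 · 2 · 1
2 · 2 · 3 · 3
3 · 1 · 1 · 2
2 · 3 · 3 · 3
0 · 1 · 1 · 1
k=10  1 · 0 · 0 · 1
3 · 3 · 2 · 1
2 · 2 · 3 · 3
3 · 1 · 1 · 2
3 · 3 · 3 · 3
0 · 1 · 1 · 1
k=11  1 · 0 · 0 · 1
3 · 3 · 2 · 1
3 · 2 · 3 · 3
0 · 3 · 2 · 3
2 · 1 · 1 · 0
1 · 2 · 2 · 2
k=12  1 · 0 · 0 · 1
3 · 3 · 2 · 1
3 · 2 · 3 · 3
0 · 3 · 2 · 3
3 · 1 · 1 · 0
1 · 2 · 2 · 2
k=13  1 · 0 · 0 · 1
3 · 3 · 2 · 1
3 · 2 · 3 · 3
1 · 3 · 2 · 3
0 · 2 · 1 · 0
2 · 2 · 2 · 2
k=14  1 · 0 · 0 · 1
3 · 3 · 2 · 1
3 · 2 · 3 · 3
1 · 3 · 2 · 3
1 · 2 · 1 · 0
2 · 2 · 2 · 2
k=15  1 · 0 · 0 · 1
3 · 3 · 2 · 1
3 · 2 · 3 · 3
1 · 3 · 2 · 3
2 · 2 · 1 · 0
2 · 2 · 2 · 2
k=16  1 · 0 · 0 · 1
3 · 3 · 2 · 1
3 · 2 · 3 · 3
1 · 3 · 2 · 3
3 · 2 · 1 · 0
2 · 2 · 2 · 2
k=17  1 · 0 · 0 · 1
3 · 3 · 2 · 1
3 · 2 · 3 · 3
2 · 3 · 2 · 3
0 · 3 · 1 · 0
3 · 2 · 2 · 2

0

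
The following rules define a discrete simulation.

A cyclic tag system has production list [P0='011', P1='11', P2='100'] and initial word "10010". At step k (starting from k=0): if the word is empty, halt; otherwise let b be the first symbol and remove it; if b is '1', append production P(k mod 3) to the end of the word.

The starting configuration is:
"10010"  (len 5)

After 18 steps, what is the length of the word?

t=0: "10010"  (len 5)
t=1: "0010011"  (len 7)
t=2: "010011"  (len 6)
t=3: "10011"  (len 5)
t=4: "0011011"  (len 7)
t=5: "011011"  (len 6)
t=6: "11011"  (len 5)
t=7: "1011011"  (len 7)
t=8: "01101111"  (len 8)
t=9: "1101111"  (len 7)
t=10: "101111011"  (len 9)
t=11: "0111101111"  (len 10)
t=12: "111101111"  (len 9)
t=13: "11101111011"  (len 11)
t=14: "110111101111"  (len 12)
t=15: "10111101111100"  (len 14)
t=16: "0111101111100011"  (len 16)
t=17: "111101111100011"  (len 15)
t=18: "11101111100011100"  (len 17)

17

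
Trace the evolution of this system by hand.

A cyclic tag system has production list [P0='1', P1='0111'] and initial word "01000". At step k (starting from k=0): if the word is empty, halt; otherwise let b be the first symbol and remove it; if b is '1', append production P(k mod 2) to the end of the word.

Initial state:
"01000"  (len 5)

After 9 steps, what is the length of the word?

6

step 0: "01000"  (len 5)
step 1: "1000"  (len 4)
step 2: "0000111"  (len 7)
step 3: "000111"  (len 6)
step 4: "00111"  (len 5)
step 5: "0111"  (len 4)
step 6: "111"  (len 3)
step 7: "111"  (len 3)
step 8: "110111"  (len 6)
step 9: "101111"  (len 6)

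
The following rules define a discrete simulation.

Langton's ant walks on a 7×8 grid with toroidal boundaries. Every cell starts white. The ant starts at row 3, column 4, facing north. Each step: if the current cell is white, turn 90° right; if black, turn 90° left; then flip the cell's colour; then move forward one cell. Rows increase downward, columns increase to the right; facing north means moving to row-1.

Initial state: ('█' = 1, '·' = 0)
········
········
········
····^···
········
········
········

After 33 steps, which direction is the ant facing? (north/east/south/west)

east

step 0: ········
········
········
····^···
········
········
········
step 1: ········
········
········
····█>··
········
········
········
step 2: ········
········
········
····██··
·····v··
········
········
step 3: ········
········
········
····██··
····<█··
········
········
step 4: ········
········
········
····^█··
····██··
········
········
step 5: ········
········
········
···<·█··
····██··
········
········
step 6: ········
········
···^····
···█·█··
····██··
········
········
step 7: ········
········
···█>···
···█·█··
····██··
········
········
step 8: ········
········
···██···
···█v█··
····██··
········
········
step 9: ········
········
···██···
···<██··
····██··
········
········
step 10: ········
········
···██···
····██··
···v██··
········
········
step 11: ········
········
···██···
····██··
··<███··
········
········
step 12: ········
········
···██···
··^·██··
··████··
········
········
step 13: ········
········
···██···
··█>██··
··████··
········
········
step 14: ········
········
···██···
··████··
··█v██··
········
········
step 15: ········
········
···██···
··████··
··█·>█··
········
········
step 16: ········
········
···██···
··██^█··
··█··█··
········
········
step 17: ········
········
···██···
··█<·█··
··█··█··
········
········
step 18: ········
········
···██···
··█··█··
··█v·█··
········
········
step 19: ········
········
···██···
··█··█··
··<█·█··
········
········
step 20: ········
········
···██···
··█··█··
···█·█··
··v·····
········
step 21: ········
········
···██···
··█··█··
···█·█··
·<█·····
········
step 22: ········
········
···██···
··█··█··
·^·█·█··
·██·····
········
step 23: ········
········
···██···
··█··█··
·█>█·█··
·██·····
········
step 24: ········
········
···██···
··█··█··
·███·█··
·█v·····
········
step 25: ········
········
···██···
··█··█··
·███·█··
·█·>····
········
step 26: ········
········
···██···
··█··█··
·███·█··
·█·█····
···v····
step 27: ········
········
···██···
··█··█··
·███·█··
·█·█····
··<█····
step 28: ········
········
···██···
··█··█··
·███·█··
·█^█····
··██····
step 29: ········
········
···██···
··█··█··
·███·█··
·██>····
··██····
step 30: ········
········
···██···
··█··█··
·██^·█··
·██·····
··██····
step 31: ········
········
···██···
··█··█··
·█<··█··
·██·····
··██····
step 32: ········
········
···██···
··█··█··
·█···█··
·█v·····
··██····
step 33: ········
········
···██···
··█··█··
·█···█··
·█·>····
··██····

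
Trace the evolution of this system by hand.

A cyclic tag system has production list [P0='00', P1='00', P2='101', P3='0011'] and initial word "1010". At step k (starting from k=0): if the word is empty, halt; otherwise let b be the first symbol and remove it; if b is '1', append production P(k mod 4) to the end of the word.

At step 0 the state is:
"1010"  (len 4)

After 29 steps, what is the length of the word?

k=0  "1010"  (len 4)
k=1  "01000"  (len 5)
k=2  "1000"  (len 4)
k=3  "000101"  (len 6)
k=4  "00101"  (len 5)
k=5  "0101"  (len 4)
k=6  "101"  (len 3)
k=7  "01101"  (len 5)
k=8  "1101"  (len 4)
k=9  "10100"  (len 5)
k=10  "010000"  (len 6)
k=11  "10000"  (len 5)
k=12  "00000011"  (len 8)
k=13  "0000011"  (len 7)
k=14  "000011"  (len 6)
k=15  "00011"  (len 5)
k=16  "0011"  (len 4)
k=17  "011"  (len 3)
k=18  "11"  (len 2)
k=19  "1101"  (len 4)
k=20  "1010011"  (len 7)
k=21  "01001100"  (len 8)
k=22  "1001100"  (len 7)
k=23  "001100101"  (len 9)
k=24  "01100101"  (len 8)
k=25  "1100101"  (len 7)
k=26  "10010100"  (len 8)
k=27  "0010100101"  (len 10)
k=28  "010100101"  (len 9)
k=29  "10100101"  (len 8)

8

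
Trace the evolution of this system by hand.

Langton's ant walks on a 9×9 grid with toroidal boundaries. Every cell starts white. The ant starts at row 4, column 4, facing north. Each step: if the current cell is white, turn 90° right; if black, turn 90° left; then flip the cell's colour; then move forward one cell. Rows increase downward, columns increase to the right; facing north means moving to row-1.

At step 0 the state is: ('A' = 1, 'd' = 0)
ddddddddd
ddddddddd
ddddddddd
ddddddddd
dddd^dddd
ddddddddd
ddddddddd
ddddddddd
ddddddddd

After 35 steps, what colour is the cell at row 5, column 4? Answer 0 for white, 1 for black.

[0] ddddddddd
ddddddddd
ddddddddd
ddddddddd
dddd^dddd
ddddddddd
ddddddddd
ddddddddd
ddddddddd
[1] ddddddddd
ddddddddd
ddddddddd
ddddddddd
ddddA>ddd
ddddddddd
ddddddddd
ddddddddd
ddddddddd
[2] ddddddddd
ddddddddd
ddddddddd
ddddddddd
ddddAAddd
dddddvddd
ddddddddd
ddddddddd
ddddddddd
[3] ddddddddd
ddddddddd
ddddddddd
ddddddddd
ddddAAddd
dddd<Addd
ddddddddd
ddddddddd
ddddddddd
[4] ddddddddd
ddddddddd
ddddddddd
ddddddddd
dddd^Addd
ddddAAddd
ddddddddd
ddddddddd
ddddddddd
[5] ddddddddd
ddddddddd
ddddddddd
ddddddddd
ddd<dAddd
ddddAAddd
ddddddddd
ddddddddd
ddddddddd
[6] ddddddddd
ddddddddd
ddddddddd
ddd^ddddd
dddAdAddd
ddddAAddd
ddddddddd
ddddddddd
ddddddddd
[7] ddddddddd
ddddddddd
ddddddddd
dddA>dddd
dddAdAddd
ddddAAddd
ddddddddd
ddddddddd
ddddddddd
[8] ddddddddd
ddddddddd
ddddddddd
dddAAdddd
dddAvAddd
ddddAAddd
ddddddddd
ddddddddd
ddddddddd
[9] ddddddddd
ddddddddd
ddddddddd
dddAAdddd
ddd<AAddd
ddddAAddd
ddddddddd
ddddddddd
ddddddddd
[10] ddddddddd
ddddddddd
ddddddddd
dddAAdddd
ddddAAddd
dddvAAddd
ddddddddd
ddddddddd
ddddddddd
[11] ddddddddd
ddddddddd
ddddddddd
dddAAdddd
ddddAAddd
dd<AAAddd
ddddddddd
ddddddddd
ddddddddd
[12] ddddddddd
ddddddddd
ddddddddd
dddAAdddd
dd^dAAddd
ddAAAAddd
ddddddddd
ddddddddd
ddddddddd
[13] ddddddddd
ddddddddd
ddddddddd
dddAAdddd
ddA>AAddd
ddAAAAddd
ddddddddd
ddddddddd
ddddddddd
[14] ddddddddd
ddddddddd
ddddddddd
dddAAdddd
ddAAAAddd
ddAvAAddd
ddddddddd
ddddddddd
ddddddddd
[15] ddddddddd
ddddddddd
ddddddddd
dddAAdddd
ddAAAAddd
ddAd>Addd
ddddddddd
ddddddddd
ddddddddd
[16] ddddddddd
ddddddddd
ddddddddd
dddAAdddd
ddAA^Addd
ddAddAddd
ddddddddd
ddddddddd
ddddddddd
[17] ddddddddd
ddddddddd
ddddddddd
dddAAdddd
ddA<dAddd
ddAddAddd
ddddddddd
ddddddddd
ddddddddd
[18] ddddddddd
ddddddddd
ddddddddd
dddAAdddd
ddAddAddd
ddAvdAddd
ddddddddd
ddddddddd
ddddddddd
[19] ddddddddd
ddddddddd
ddddddddd
dddAAdddd
ddAddAddd
dd<AdAddd
ddddddddd
ddddddddd
ddddddddd
[20] ddddddddd
ddddddddd
ddddddddd
dddAAdddd
ddAddAddd
dddAdAddd
ddvdddddd
ddddddddd
ddddddddd
[21] ddddddddd
ddddddddd
ddddddddd
dddAAdddd
ddAddAddd
dddAdAddd
d<Adddddd
ddddddddd
ddddddddd
[22] ddddddddd
ddddddddd
ddddddddd
dddAAdddd
ddAddAddd
d^dAdAddd
dAAdddddd
ddddddddd
ddddddddd
[23] ddddddddd
ddddddddd
ddddddddd
dddAAdddd
ddAddAddd
dA>AdAddd
dAAdddddd
ddddddddd
ddddddddd
[24] ddddddddd
ddddddddd
ddddddddd
dddAAdddd
ddAddAddd
dAAAdAddd
dAvdddddd
ddddddddd
ddddddddd
[25] ddddddddd
ddddddddd
ddddddddd
dddAAdddd
ddAddAddd
dAAAdAddd
dAd>ddddd
ddddddddd
ddddddddd
[26] ddddddddd
ddddddddd
ddddddddd
dddAAdddd
ddAddAddd
dAAAdAddd
dAdAddddd
dddvddddd
ddddddddd
[27] ddddddddd
ddddddddd
ddddddddd
dddAAdddd
ddAddAddd
dAAAdAddd
dAdAddddd
dd<Addddd
ddddddddd
[28] ddddddddd
ddddddddd
ddddddddd
dddAAdddd
ddAddAddd
dAAAdAddd
dA^Addddd
ddAAddddd
ddddddddd
[29] ddddddddd
ddddddddd
ddddddddd
dddAAdddd
ddAddAddd
dAAAdAddd
dAA>ddddd
ddAAddddd
ddddddddd
[30] ddddddddd
ddddddddd
ddddddddd
dddAAdddd
ddAddAddd
dAA^dAddd
dAAdddddd
ddAAddddd
ddddddddd
[31] ddddddddd
ddddddddd
ddddddddd
dddAAdddd
ddAddAddd
dA<ddAddd
dAAdddddd
ddAAddddd
ddddddddd
[32] ddddddddd
ddddddddd
ddddddddd
dddAAdddd
ddAddAddd
dAdddAddd
dAvdddddd
ddAAddddd
ddddddddd
[33] ddddddddd
ddddddddd
ddddddddd
dddAAdddd
ddAddAddd
dAdddAddd
dAd>ddddd
ddAAddddd
ddddddddd
[34] ddddddddd
ddddddddd
ddddddddd
dddAAdddd
ddAddAddd
dAdddAddd
dAdAddddd
ddAvddddd
ddddddddd
[35] ddddddddd
ddddddddd
ddddddddd
dddAAdddd
ddAddAddd
dAdddAddd
dAdAddddd
ddAd>dddd
ddddddddd

0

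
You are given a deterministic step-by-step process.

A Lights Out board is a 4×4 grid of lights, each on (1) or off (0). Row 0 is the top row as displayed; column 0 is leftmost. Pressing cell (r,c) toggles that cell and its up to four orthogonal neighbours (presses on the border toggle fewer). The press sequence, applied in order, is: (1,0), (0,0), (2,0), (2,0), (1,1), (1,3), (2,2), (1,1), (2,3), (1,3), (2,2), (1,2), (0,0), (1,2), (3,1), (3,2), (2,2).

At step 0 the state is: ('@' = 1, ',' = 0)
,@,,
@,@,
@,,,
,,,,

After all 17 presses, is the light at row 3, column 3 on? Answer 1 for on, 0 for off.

0

gen 0: ,@,,
@,@,
@,,,
,,,,
gen 1: @@,,
,@@,
,,,,
,,,,
gen 2: ,,,,
@@@,
,,,,
,,,,
gen 3: ,,,,
,@@,
@@,,
@,,,
gen 4: ,,,,
@@@,
,,,,
,,,,
gen 5: ,@,,
,,,,
,@,,
,,,,
gen 6: ,@,@
,,@@
,@,@
,,,,
gen 7: ,@,@
,,,@
,,@,
,,@,
gen 8: ,,,@
@@@@
,@@,
,,@,
gen 9: ,,,@
@@@,
,@,@
,,@@
gen 10: ,,,,
@@,@
,@,,
,,@@
gen 11: ,,,,
@@@@
,,@@
,,,@
gen 12: ,,@,
@,,,
,,,@
,,,@
gen 13: @@@,
,,,,
,,,@
,,,@
gen 14: @@,,
,@@@
,,@@
,,,@
gen 15: @@,,
,@@@
,@@@
@@@@
gen 16: @@,,
,@@@
,@,@
@,,,
gen 17: @@,,
,@,@
,,@,
@,@,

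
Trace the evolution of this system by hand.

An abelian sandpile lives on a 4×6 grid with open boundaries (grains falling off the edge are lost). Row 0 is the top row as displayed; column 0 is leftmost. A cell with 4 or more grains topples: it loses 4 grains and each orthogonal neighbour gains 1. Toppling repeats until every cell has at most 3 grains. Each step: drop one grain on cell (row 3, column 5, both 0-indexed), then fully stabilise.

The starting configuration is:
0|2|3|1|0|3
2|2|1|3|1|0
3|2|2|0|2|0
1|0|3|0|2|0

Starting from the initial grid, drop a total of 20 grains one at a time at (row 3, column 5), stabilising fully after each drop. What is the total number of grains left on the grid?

step 0: 0|2|3|1|0|3
2|2|1|3|1|0
3|2|2|0|2|0
1|0|3|0|2|0
step 1: 0|2|3|1|0|3
2|2|1|3|1|0
3|2|2|0|2|0
1|0|3|0|2|1
step 2: 0|2|3|1|0|3
2|2|1|3|1|0
3|2|2|0|2|0
1|0|3|0|2|2
step 3: 0|2|3|1|0|3
2|2|1|3|1|0
3|2|2|0|2|0
1|0|3|0|2|3
step 4: 0|2|3|1|0|3
2|2|1|3|1|0
3|2|2|0|2|1
1|0|3|0|3|0
step 5: 0|2|3|1|0|3
2|2|1|3|1|0
3|2|2|0|2|1
1|0|3|0|3|1
step 6: 0|2|3|1|0|3
2|2|1|3|1|0
3|2|2|0|2|1
1|0|3|0|3|2
step 7: 0|2|3|1|0|3
2|2|1|3|1|0
3|2|2|0|2|1
1|0|3|0|3|3
step 8: 0|2|3|1|0|3
2|2|1|3|1|0
3|2|2|0|3|2
1|0|3|1|0|1
step 9: 0|2|3|1|0|3
2|2|1|3|1|0
3|2|2|0|3|2
1|0|3|1|0|2
step 10: 0|2|3|1|0|3
2|2|1|3|1|0
3|2|2|0|3|2
1|0|3|1|0|3
step 11: 0|2|3|1|0|3
2|2|1|3|1|0
3|2|2|0|3|3
1|0|3|1|1|0
step 12: 0|2|3|1|0|3
2|2|1|3|1|0
3|2|2|0|3|3
1|0|3|1|1|1
step 13: 0|2|3|1|0|3
2|2|1|3|1|0
3|2|2|0|3|3
1|0|3|1|1|2
step 14: 0|2|3|1|0|3
2|2|1|3|1|0
3|2|2|0|3|3
1|0|3|1|1|3
step 15: 0|2|3|1|0|3
2|2|1|3|2|1
3|2|2|1|0|1
1|0|3|1|3|1
step 16: 0|2|3|1|0|3
2|2|1|3|2|1
3|2|2|1|0|1
1|0|3|1|3|2
step 17: 0|2|3|1|0|3
2|2|1|3|2|1
3|2|2|1|0|1
1|0|3|1|3|3
step 18: 0|2|3|1|0|3
2|2|1|3|2|1
3|2|2|1|1|2
1|0|3|2|0|1
step 19: 0|2|3|1|0|3
2|2|1|3|2|1
3|2|2|1|1|2
1|0|3|2|0|2
step 20: 0|2|3|1|0|3
2|2|1|3|2|1
3|2|2|1|1|2
1|0|3|2|0|3

40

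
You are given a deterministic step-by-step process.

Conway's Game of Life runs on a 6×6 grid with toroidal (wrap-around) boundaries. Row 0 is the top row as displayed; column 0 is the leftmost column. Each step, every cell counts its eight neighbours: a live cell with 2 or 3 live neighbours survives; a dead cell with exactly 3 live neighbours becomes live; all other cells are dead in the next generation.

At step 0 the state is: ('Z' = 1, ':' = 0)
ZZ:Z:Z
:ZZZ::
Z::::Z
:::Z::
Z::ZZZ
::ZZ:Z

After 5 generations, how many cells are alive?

gen 0: ZZ:Z:Z
:ZZZ::
Z::::Z
:::Z::
Z::ZZZ
::ZZ:Z
gen 1: :::::Z
:::Z::
ZZ:ZZ:
:::Z::
Z::::Z
::::::
gen 2: ::::::
Z:ZZ:Z
:::ZZ:
:ZZZ::
::::::
Z::::Z
gen 3: :Z::Z:
::ZZ:Z
Z::::Z
::ZZZ:
ZZZ:::
::::::
gen 4: ::ZZZ:
:ZZZ:Z
ZZ:::Z
::ZZZ:
:ZZ:::
Z:Z:::
gen 5: Z:::ZZ
:::::Z
:::::Z
:::ZZZ
::::::
::::::

8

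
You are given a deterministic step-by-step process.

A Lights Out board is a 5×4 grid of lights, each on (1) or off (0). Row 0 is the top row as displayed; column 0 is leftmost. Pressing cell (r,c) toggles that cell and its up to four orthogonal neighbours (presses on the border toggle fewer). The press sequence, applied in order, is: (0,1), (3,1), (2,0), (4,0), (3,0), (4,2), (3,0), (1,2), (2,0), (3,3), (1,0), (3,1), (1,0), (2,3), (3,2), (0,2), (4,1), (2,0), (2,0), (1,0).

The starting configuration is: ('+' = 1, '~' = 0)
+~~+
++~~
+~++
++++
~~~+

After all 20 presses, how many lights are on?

gen 0: +~~+
++~~
+~++
++++
~~~+
gen 1: ~+++
+~~~
+~++
++++
~~~+
gen 2: ~+++
+~~~
++++
~~~+
~+~+
gen 3: ~+++
~~~~
~~++
+~~+
~+~+
gen 4: ~+++
~~~~
~~++
~~~+
+~~+
gen 5: ~+++
~~~~
+~++
++~+
~~~+
gen 6: ~+++
~~~~
+~++
++++
~++~
gen 7: ~+++
~~~~
~~++
~~++
+++~
gen 8: ~+~+
~+++
~~~+
~~++
+++~
gen 9: ~+~+
++++
++~+
+~++
+++~
gen 10: ~+~+
++++
++~~
+~~~
++++
gen 11: ++~+
~~++
~+~~
+~~~
++++
gen 12: ++~+
~~++
~~~~
~++~
+~++
gen 13: ~+~+
++++
+~~~
~++~
+~++
gen 14: ~+~+
+++~
+~++
~+++
+~++
gen 15: ~+~+
+++~
+~~+
~~~~
+~~+
gen 16: ~~+~
++~~
+~~+
~~~~
+~~+
gen 17: ~~+~
++~~
+~~+
~+~~
~+++
gen 18: ~~+~
~+~~
~+~+
++~~
~+++
gen 19: ~~+~
++~~
+~~+
~+~~
~+++
gen 20: +~+~
~~~~
~~~+
~+~~
~+++

7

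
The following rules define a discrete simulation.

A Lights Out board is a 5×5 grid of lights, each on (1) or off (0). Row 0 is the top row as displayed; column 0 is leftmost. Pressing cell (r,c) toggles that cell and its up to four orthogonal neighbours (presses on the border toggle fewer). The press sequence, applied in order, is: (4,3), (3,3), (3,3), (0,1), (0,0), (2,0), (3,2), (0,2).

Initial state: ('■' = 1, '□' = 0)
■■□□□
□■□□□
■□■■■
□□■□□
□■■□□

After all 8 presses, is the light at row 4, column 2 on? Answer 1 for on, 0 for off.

1

t=0: ■■□□□
□■□□□
■□■■■
□□■□□
□■■□□
t=1: ■■□□□
□■□□□
■□■■■
□□■■□
□■□■■
t=2: ■■□□□
□■□□□
■□■□■
□□□□■
□■□□■
t=3: ■■□□□
□■□□□
■□■■■
□□■■□
□■□■■
t=4: □□■□□
□□□□□
■□■■■
□□■■□
□■□■■
t=5: ■■■□□
■□□□□
■□■■■
□□■■□
□■□■■
t=6: ■■■□□
□□□□□
□■■■■
■□■■□
□■□■■
t=7: ■■■□□
□□□□□
□■□■■
■■□□□
□■■■■
t=8: ■□□■□
□□■□□
□■□■■
■■□□□
□■■■■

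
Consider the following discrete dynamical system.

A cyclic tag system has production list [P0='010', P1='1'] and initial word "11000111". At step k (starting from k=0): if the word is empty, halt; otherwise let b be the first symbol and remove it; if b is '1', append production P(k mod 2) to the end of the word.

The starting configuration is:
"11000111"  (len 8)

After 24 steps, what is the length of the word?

12

gen 0: "11000111"  (len 8)
gen 1: "1000111010"  (len 10)
gen 2: "0001110101"  (len 10)
gen 3: "001110101"  (len 9)
gen 4: "01110101"  (len 8)
gen 5: "1110101"  (len 7)
gen 6: "1101011"  (len 7)
gen 7: "101011010"  (len 9)
gen 8: "010110101"  (len 9)
gen 9: "10110101"  (len 8)
gen 10: "01101011"  (len 8)
gen 11: "1101011"  (len 7)
gen 12: "1010111"  (len 7)
gen 13: "010111010"  (len 9)
gen 14: "10111010"  (len 8)
gen 15: "0111010010"  (len 10)
gen 16: "111010010"  (len 9)
gen 17: "11010010010"  (len 11)
gen 18: "10100100101"  (len 11)
gen 19: "0100100101010"  (len 13)
gen 20: "100100101010"  (len 12)
gen 21: "00100101010010"  (len 14)
gen 22: "0100101010010"  (len 13)
gen 23: "100101010010"  (len 12)
gen 24: "001010100101"  (len 12)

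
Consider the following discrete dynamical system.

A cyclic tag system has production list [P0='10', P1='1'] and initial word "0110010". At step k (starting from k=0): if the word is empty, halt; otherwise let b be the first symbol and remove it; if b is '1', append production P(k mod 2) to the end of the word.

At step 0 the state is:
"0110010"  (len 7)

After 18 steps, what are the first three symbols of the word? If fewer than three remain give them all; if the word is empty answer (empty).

010

k=0  "0110010"  (len 7)
k=1  "110010"  (len 6)
k=2  "100101"  (len 6)
k=3  "0010110"  (len 7)
k=4  "010110"  (len 6)
k=5  "10110"  (len 5)
k=6  "01101"  (len 5)
k=7  "1101"  (len 4)
k=8  "1011"  (len 4)
k=9  "01110"  (len 5)
k=10  "1110"  (len 4)
k=11  "11010"  (len 5)
k=12  "10101"  (len 5)
k=13  "010110"  (len 6)
k=14  "10110"  (len 5)
k=15  "011010"  (len 6)
k=16  "11010"  (len 5)
k=17  "101010"  (len 6)
k=18  "010101"  (len 6)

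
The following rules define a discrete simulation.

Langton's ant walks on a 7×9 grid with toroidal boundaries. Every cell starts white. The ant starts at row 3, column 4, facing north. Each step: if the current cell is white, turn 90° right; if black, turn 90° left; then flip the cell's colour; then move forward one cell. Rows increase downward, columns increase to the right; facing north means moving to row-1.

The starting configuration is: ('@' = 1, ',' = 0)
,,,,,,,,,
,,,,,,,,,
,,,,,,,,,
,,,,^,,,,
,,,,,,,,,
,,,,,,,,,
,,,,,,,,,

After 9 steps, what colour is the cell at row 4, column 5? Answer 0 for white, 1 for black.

1

gen 0: ,,,,,,,,,
,,,,,,,,,
,,,,,,,,,
,,,,^,,,,
,,,,,,,,,
,,,,,,,,,
,,,,,,,,,
gen 1: ,,,,,,,,,
,,,,,,,,,
,,,,,,,,,
,,,,@>,,,
,,,,,,,,,
,,,,,,,,,
,,,,,,,,,
gen 2: ,,,,,,,,,
,,,,,,,,,
,,,,,,,,,
,,,,@@,,,
,,,,,v,,,
,,,,,,,,,
,,,,,,,,,
gen 3: ,,,,,,,,,
,,,,,,,,,
,,,,,,,,,
,,,,@@,,,
,,,,<@,,,
,,,,,,,,,
,,,,,,,,,
gen 4: ,,,,,,,,,
,,,,,,,,,
,,,,,,,,,
,,,,^@,,,
,,,,@@,,,
,,,,,,,,,
,,,,,,,,,
gen 5: ,,,,,,,,,
,,,,,,,,,
,,,,,,,,,
,,,<,@,,,
,,,,@@,,,
,,,,,,,,,
,,,,,,,,,
gen 6: ,,,,,,,,,
,,,,,,,,,
,,,^,,,,,
,,,@,@,,,
,,,,@@,,,
,,,,,,,,,
,,,,,,,,,
gen 7: ,,,,,,,,,
,,,,,,,,,
,,,@>,,,,
,,,@,@,,,
,,,,@@,,,
,,,,,,,,,
,,,,,,,,,
gen 8: ,,,,,,,,,
,,,,,,,,,
,,,@@,,,,
,,,@v@,,,
,,,,@@,,,
,,,,,,,,,
,,,,,,,,,
gen 9: ,,,,,,,,,
,,,,,,,,,
,,,@@,,,,
,,,<@@,,,
,,,,@@,,,
,,,,,,,,,
,,,,,,,,,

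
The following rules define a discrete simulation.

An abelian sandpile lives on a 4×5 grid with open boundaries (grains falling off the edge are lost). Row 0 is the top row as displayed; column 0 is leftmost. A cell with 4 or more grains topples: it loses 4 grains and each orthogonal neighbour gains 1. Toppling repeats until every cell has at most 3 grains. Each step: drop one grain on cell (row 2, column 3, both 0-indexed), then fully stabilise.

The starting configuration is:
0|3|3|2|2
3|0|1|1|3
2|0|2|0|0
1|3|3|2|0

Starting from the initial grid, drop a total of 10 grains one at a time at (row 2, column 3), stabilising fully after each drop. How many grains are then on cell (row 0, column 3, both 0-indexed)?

3

t=0: 0|3|3|2|2
3|0|1|1|3
2|0|2|0|0
1|3|3|2|0
t=1: 0|3|3|2|2
3|0|1|1|3
2|0|2|1|0
1|3|3|2|0
t=2: 0|3|3|2|2
3|0|1|1|3
2|0|2|2|0
1|3|3|2|0
t=3: 0|3|3|2|2
3|0|1|1|3
2|0|2|3|0
1|3|3|2|0
t=4: 0|3|3|2|2
3|0|1|2|3
2|0|3|0|1
1|3|3|3|0
t=5: 0|3|3|2|2
3|0|1|2|3
2|0|3|1|1
1|3|3|3|0
t=6: 0|3|3|2|2
3|0|1|2|3
2|0|3|2|1
1|3|3|3|0
t=7: 0|3|3|2|2
3|0|1|2|3
2|0|3|3|1
1|3|3|3|0
t=8: 0|3|3|2|2
3|0|2|3|3
2|2|1|2|2
2|0|2|1|1
t=9: 0|3|3|2|2
3|0|2|3|3
2|2|1|3|2
2|0|2|1|1
t=10: 0|3|3|3|3
3|0|3|1|1
2|2|2|2|0
2|0|2|2|2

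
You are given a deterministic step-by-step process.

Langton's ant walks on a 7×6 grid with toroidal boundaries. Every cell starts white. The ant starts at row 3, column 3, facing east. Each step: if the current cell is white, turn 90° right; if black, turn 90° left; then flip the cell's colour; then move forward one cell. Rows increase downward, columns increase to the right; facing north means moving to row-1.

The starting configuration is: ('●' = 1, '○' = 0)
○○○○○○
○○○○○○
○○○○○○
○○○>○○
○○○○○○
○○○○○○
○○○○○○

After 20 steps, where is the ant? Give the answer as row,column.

0) ○○○○○○
○○○○○○
○○○○○○
○○○>○○
○○○○○○
○○○○○○
○○○○○○
1) ○○○○○○
○○○○○○
○○○○○○
○○○●○○
○○○v○○
○○○○○○
○○○○○○
2) ○○○○○○
○○○○○○
○○○○○○
○○○●○○
○○<●○○
○○○○○○
○○○○○○
3) ○○○○○○
○○○○○○
○○○○○○
○○^●○○
○○●●○○
○○○○○○
○○○○○○
4) ○○○○○○
○○○○○○
○○○○○○
○○●>○○
○○●●○○
○○○○○○
○○○○○○
5) ○○○○○○
○○○○○○
○○○^○○
○○●○○○
○○●●○○
○○○○○○
○○○○○○
6) ○○○○○○
○○○○○○
○○○●>○
○○●○○○
○○●●○○
○○○○○○
○○○○○○
7) ○○○○○○
○○○○○○
○○○●●○
○○●○v○
○○●●○○
○○○○○○
○○○○○○
8) ○○○○○○
○○○○○○
○○○●●○
○○●<●○
○○●●○○
○○○○○○
○○○○○○
9) ○○○○○○
○○○○○○
○○○^●○
○○●●●○
○○●●○○
○○○○○○
○○○○○○
10) ○○○○○○
○○○○○○
○○<○●○
○○●●●○
○○●●○○
○○○○○○
○○○○○○
11) ○○○○○○
○○^○○○
○○●○●○
○○●●●○
○○●●○○
○○○○○○
○○○○○○
12) ○○○○○○
○○●>○○
○○●○●○
○○●●●○
○○●●○○
○○○○○○
○○○○○○
13) ○○○○○○
○○●●○○
○○●v●○
○○●●●○
○○●●○○
○○○○○○
○○○○○○
14) ○○○○○○
○○●●○○
○○<●●○
○○●●●○
○○●●○○
○○○○○○
○○○○○○
15) ○○○○○○
○○●●○○
○○○●●○
○○v●●○
○○●●○○
○○○○○○
○○○○○○
16) ○○○○○○
○○●●○○
○○○●●○
○○○>●○
○○●●○○
○○○○○○
○○○○○○
17) ○○○○○○
○○●●○○
○○○^●○
○○○○●○
○○●●○○
○○○○○○
○○○○○○
18) ○○○○○○
○○●●○○
○○<○●○
○○○○●○
○○●●○○
○○○○○○
○○○○○○
19) ○○○○○○
○○^●○○
○○●○●○
○○○○●○
○○●●○○
○○○○○○
○○○○○○
20) ○○○○○○
○<○●○○
○○●○●○
○○○○●○
○○●●○○
○○○○○○
○○○○○○

1,1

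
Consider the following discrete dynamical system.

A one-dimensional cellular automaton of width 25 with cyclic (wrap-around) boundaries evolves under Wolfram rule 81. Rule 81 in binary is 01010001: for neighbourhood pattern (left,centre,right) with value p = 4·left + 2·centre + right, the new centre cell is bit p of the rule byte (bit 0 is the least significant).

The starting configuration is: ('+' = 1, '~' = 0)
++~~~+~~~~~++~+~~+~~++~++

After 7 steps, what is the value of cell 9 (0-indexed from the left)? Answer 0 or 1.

0

step 0: ++~~~+~~~~~++~+~~+~~++~++
step 1: ~+++~~++++~~+~~+~~+~~+~~~
step 2: ~~~++~~~~++~~+~~+~~+~~+++
step 3: ++~~++++~~++~~+~~+~~+~~~+
step 4: ~++~~~~++~~++~~+~~+~~++~~
step 5: ~~++++~~++~~++~~+~~+~~+++
step 6: +~~~~++~~++~~++~~+~~+~~~+
step 7: ++++~~++~~++~~++~~+~~++~~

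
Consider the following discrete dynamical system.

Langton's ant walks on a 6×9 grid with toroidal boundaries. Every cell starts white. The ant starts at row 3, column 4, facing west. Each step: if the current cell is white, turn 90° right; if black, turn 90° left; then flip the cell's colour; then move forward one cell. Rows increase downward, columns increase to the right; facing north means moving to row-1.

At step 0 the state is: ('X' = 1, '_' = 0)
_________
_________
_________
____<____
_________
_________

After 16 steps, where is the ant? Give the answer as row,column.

3,4

[0] _________
_________
_________
____<____
_________
_________
[1] _________
_________
____^____
____X____
_________
_________
[2] _________
_________
____X>___
____X____
_________
_________
[3] _________
_________
____XX___
____Xv___
_________
_________
[4] _________
_________
____XX___
____<X___
_________
_________
[5] _________
_________
____XX___
_____X___
____v____
_________
[6] _________
_________
____XX___
_____X___
___<X____
_________
[7] _________
_________
____XX___
___^_X___
___XX____
_________
[8] _________
_________
____XX___
___X>X___
___XX____
_________
[9] _________
_________
____XX___
___XXX___
___Xv____
_________
[10] _________
_________
____XX___
___XXX___
___X_>___
_________
[11] _________
_________
____XX___
___XXX___
___X_X___
_____v___
[12] _________
_________
____XX___
___XXX___
___X_X___
____<X___
[13] _________
_________
____XX___
___XXX___
___X^X___
____XX___
[14] _________
_________
____XX___
___XXX___
___XX>___
____XX___
[15] _________
_________
____XX___
___XX^___
___XX____
____XX___
[16] _________
_________
____XX___
___X<____
___XX____
____XX___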